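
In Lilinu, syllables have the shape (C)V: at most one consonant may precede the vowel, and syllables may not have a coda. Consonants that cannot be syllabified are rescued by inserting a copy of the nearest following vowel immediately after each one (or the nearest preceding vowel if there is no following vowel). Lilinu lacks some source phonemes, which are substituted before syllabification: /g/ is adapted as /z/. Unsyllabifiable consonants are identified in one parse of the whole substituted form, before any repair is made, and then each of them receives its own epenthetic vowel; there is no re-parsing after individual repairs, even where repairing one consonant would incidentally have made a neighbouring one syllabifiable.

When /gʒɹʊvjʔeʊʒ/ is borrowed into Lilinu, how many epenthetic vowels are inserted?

After substitution the input is /zʒɹʊvjʔeʊʒ/.
The unsyllabifiable consonants are /z/, /ʒ/, /v/, /j/, /ʒ/; each receives one epenthetic vowel.

5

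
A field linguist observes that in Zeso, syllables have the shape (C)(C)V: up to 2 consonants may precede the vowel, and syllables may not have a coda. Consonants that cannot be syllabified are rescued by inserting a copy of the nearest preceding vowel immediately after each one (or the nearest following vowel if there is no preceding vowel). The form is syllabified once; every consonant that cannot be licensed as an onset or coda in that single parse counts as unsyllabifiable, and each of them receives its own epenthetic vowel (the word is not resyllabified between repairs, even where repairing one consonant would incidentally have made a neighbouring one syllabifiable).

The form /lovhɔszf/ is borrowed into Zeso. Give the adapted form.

The consonants /s/, /z/, /f/ cannot be parsed into a legal (C)(C)V syllable (no codas are permitted; onsets may contain at most 2 consonants).
Each unlicensed consonant becomes the onset of a new syllable: /s/ → /sɔ/, /z/ → /zɔ/, /f/ → /fɔ/.

lovhɔsɔzɔfɔ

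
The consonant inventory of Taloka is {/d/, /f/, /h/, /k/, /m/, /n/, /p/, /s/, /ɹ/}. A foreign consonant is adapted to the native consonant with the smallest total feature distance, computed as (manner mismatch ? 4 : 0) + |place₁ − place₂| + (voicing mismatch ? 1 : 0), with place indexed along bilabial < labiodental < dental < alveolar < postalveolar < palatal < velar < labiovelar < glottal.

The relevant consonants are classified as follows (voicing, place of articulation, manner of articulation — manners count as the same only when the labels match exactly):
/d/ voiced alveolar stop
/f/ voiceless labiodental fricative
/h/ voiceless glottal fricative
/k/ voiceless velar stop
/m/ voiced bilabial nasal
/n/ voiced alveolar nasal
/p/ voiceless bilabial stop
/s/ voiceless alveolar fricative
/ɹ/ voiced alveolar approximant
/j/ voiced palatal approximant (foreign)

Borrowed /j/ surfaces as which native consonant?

/ɹ/ is closest: same manner (approximant), place distance 2 (palatal→alveolar), same voicing; total 2. Next closest is /d/ at distance 6.

ɹ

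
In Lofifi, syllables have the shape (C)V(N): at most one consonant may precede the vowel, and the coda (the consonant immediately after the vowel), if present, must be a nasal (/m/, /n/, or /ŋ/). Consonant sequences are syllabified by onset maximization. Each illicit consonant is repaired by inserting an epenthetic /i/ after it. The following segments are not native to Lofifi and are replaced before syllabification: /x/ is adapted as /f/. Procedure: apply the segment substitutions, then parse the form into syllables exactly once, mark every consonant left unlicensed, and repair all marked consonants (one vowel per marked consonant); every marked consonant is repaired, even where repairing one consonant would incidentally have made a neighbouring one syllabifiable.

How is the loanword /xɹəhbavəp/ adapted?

Substitution: /x/ → /f/, giving /fɹəhbavəp/.
Under (C)V(N), the unsyllabifiable consonants are /f/, /h/, /p/ (only a nasal (/m/, /n/, or /ŋ/) is licensed in coda position; onsets are limited to one consonant).
Inserting the epenthetic vowel yields /f/ → /fi/, /h/ → /hi/, /p/ → /pi/.

fiɹəhibavəpi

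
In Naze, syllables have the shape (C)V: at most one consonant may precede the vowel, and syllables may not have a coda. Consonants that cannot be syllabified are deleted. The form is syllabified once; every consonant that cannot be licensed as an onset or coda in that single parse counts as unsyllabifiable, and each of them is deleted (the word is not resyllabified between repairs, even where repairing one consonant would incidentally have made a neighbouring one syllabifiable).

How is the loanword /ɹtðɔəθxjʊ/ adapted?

ðɔəjʊ

Syllabifying with onset maximization leaves /ɹ/, /t/, /θ/, /x/ stranded (no codas are permitted; onsets are limited to one consonant).
Deletion applies to /ɹ/, /t/, /θ/, /x/.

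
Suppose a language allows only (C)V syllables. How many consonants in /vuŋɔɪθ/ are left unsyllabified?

1

Under (C)V, the unsyllabifiable consonants are /θ/ (no codas are permitted; onsets are limited to one consonant).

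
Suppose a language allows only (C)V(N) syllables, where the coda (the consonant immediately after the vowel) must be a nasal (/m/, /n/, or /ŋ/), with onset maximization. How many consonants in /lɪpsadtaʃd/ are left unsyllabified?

4

Syllabifying with onset maximization leaves /p/, /d/, /ʃ/, /d/ stranded (only a nasal (/m/, /n/, or /ŋ/) is licensed in coda position; onsets are limited to one consonant).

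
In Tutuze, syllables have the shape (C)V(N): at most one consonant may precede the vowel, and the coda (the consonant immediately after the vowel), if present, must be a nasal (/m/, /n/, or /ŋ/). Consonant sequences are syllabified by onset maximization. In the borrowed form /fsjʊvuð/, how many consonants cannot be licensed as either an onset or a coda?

Under (C)V(N), the unsyllabifiable consonants are /f/, /s/, /ð/ (only a nasal (/m/, /n/, or /ŋ/) is licensed in coda position; onsets are limited to one consonant).

3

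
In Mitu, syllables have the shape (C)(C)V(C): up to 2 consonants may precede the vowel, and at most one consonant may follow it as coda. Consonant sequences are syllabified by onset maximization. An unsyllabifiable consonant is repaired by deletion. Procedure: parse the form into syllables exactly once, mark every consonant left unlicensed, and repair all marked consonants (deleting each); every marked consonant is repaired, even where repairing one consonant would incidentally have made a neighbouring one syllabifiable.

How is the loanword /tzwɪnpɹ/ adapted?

zwɪn

Syllabifying with onset maximization leaves /t/, /p/, /ɹ/ stranded (at most one coda consonant is licensed; onsets may contain at most 2 consonants).
Each unlicensed consonant is deleted: /t/, /p/, /ɹ/.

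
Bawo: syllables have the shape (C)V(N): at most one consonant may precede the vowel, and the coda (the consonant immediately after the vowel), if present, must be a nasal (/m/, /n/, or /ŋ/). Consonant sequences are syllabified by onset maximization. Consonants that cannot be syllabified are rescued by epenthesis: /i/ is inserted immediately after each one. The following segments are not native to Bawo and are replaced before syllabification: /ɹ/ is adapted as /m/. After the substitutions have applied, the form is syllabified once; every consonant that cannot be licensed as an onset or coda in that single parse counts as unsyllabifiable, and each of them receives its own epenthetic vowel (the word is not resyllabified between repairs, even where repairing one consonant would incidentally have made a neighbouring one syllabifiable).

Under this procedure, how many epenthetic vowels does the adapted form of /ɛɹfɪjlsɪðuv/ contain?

3

After substitution the input is /ɛmfɪjlsɪðuv/.
The unsyllabifiable consonants are /j/, /l/, /v/; each receives one epenthetic vowel.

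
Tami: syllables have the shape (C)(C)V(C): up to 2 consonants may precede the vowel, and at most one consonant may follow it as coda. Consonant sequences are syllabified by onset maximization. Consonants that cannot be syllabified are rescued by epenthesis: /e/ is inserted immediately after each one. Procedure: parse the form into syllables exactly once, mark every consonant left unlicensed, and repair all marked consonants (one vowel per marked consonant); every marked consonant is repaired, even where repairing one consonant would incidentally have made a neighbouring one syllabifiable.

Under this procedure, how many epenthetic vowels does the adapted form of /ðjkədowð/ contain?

The unsyllabifiable consonants are /ð/, /ð/; each receives one epenthetic vowel.

2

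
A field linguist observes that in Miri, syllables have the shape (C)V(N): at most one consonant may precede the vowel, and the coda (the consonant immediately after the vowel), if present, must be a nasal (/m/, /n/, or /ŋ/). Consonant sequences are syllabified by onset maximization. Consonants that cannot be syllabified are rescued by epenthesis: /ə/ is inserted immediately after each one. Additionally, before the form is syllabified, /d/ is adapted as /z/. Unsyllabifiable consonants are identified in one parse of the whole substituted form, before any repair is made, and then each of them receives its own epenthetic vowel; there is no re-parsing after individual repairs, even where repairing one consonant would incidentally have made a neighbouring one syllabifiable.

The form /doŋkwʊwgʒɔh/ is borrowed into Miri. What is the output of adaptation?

zoŋkəwʊwəgəʒɔhə

Substitution: /d/ → /z/, giving /zoŋkwʊwgʒɔh/.
Under (C)V(N), the unsyllabifiable consonants are /k/, /w/, /g/, /h/ (only a nasal (/m/, /n/, or /ŋ/) is licensed in coda position; onsets are limited to one consonant).
Epenthesis after each stranded consonant: /k/ → /kə/, /w/ → /wə/, /g/ → /gə/, /h/ → /hə/.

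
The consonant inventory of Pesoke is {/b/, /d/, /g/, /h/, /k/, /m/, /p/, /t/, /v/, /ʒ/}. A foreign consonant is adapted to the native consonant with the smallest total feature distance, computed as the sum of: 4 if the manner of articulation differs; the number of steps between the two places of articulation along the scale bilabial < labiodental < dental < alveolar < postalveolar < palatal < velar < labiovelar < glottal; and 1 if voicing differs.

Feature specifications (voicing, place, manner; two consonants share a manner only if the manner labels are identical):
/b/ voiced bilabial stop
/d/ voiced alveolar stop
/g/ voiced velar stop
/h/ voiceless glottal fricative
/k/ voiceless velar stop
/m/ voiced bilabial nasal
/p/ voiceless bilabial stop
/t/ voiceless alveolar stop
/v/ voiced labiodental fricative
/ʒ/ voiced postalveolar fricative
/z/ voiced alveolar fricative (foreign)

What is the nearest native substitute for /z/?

/ʒ/ is closest: same manner (fricative), place distance 1 (alveolar→postalveolar), same voicing; total 1. Next closest is /v/ at distance 2.

ʒ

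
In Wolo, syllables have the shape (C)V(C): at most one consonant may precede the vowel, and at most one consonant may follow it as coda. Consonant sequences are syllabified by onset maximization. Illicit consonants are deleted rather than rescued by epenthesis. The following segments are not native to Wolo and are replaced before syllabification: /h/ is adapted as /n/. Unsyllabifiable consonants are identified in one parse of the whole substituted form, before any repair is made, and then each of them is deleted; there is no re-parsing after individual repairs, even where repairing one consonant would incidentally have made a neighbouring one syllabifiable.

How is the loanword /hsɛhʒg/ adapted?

sɛn

Substitution: /h/ → /n/, giving /nsɛnʒg/.
Syllabifying with onset maximization leaves /n/, /ʒ/, /g/ stranded (at most one coda consonant is licensed; onsets are limited to one consonant).
Each unlicensed consonant is deleted: /n/, /ʒ/, /g/.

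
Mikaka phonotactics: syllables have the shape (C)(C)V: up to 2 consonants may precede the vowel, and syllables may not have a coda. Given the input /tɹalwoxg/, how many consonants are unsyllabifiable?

2

The consonants /x/, /g/ cannot be parsed into a legal (C)(C)V syllable (no codas are permitted; onsets may contain at most 2 consonants).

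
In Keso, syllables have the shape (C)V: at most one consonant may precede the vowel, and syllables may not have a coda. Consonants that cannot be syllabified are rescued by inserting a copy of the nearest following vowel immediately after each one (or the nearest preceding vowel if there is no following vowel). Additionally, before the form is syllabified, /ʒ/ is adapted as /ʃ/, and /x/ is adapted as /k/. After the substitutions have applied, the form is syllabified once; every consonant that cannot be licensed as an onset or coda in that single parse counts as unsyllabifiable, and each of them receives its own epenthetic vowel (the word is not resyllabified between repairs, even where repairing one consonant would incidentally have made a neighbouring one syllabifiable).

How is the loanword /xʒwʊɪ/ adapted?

Substitution: /x/ → /k/, /ʒ/ → /ʃ/, giving /kʃwʊɪ/.
Under (C)V, the unsyllabifiable consonants are /k/, /ʃ/ (no codas are permitted; onsets are limited to one consonant).
Each unlicensed consonant becomes the onset of a new syllable: /k/ → /kʊ/, /ʃ/ → /ʃʊ/.

kʊʃʊwʊɪ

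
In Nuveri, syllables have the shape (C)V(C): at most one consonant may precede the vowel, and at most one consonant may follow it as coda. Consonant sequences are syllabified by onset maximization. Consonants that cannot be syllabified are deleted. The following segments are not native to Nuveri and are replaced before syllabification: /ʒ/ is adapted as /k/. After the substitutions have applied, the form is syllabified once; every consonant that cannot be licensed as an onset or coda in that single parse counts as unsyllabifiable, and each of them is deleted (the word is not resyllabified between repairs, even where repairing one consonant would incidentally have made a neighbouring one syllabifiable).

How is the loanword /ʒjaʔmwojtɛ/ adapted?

Substitution: /ʒ/ → /k/, giving /kjaʔmwojtɛ/.
Under (C)V(C), the unsyllabifiable consonants are /k/, /m/ (at most one coda consonant is licensed; onsets are limited to one consonant).
Deleting the stranded consonants removes /k/, /m/.

jaʔwojtɛ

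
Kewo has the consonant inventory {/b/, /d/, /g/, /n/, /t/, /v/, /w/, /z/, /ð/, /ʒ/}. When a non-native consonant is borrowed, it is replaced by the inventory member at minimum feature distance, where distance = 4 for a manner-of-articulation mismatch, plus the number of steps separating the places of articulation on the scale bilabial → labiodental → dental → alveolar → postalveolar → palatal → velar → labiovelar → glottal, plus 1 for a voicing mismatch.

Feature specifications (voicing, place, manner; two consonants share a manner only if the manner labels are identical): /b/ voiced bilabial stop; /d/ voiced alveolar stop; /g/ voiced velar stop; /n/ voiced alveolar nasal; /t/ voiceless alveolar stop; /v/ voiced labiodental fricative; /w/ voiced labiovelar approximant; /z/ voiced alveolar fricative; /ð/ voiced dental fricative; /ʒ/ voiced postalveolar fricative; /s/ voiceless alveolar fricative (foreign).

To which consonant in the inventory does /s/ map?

/z/ is closest: same manner (fricative), place distance 0 (alveolar→alveolar), voicing differs (+1); total 1. Next closest is /ð/ at distance 2.

z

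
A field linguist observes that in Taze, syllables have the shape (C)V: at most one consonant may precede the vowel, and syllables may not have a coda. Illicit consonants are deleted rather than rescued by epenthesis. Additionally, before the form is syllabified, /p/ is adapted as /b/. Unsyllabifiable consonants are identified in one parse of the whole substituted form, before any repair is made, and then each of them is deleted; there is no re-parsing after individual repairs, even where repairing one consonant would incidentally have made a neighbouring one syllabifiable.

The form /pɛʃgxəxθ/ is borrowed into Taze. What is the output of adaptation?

bɛxə

Substitution: /p/ → /b/, giving /bɛʃgxəxθ/.
Syllabifying with onset maximization leaves /ʃ/, /g/, /x/, /θ/ stranded (no codas are permitted; onsets are limited to one consonant).
Deleting the stranded consonants removes /ʃ/, /g/, /x/, /θ/.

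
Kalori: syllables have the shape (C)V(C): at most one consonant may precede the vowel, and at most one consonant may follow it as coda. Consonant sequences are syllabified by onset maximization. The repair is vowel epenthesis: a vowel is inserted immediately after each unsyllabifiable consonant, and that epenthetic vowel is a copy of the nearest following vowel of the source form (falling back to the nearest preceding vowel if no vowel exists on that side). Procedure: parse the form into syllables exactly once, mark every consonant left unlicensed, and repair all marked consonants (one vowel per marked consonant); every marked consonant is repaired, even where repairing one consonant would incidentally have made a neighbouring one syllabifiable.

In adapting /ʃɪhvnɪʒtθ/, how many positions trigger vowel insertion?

The unsyllabifiable consonants are /v/, /t/, /θ/; each receives one epenthetic vowel.

3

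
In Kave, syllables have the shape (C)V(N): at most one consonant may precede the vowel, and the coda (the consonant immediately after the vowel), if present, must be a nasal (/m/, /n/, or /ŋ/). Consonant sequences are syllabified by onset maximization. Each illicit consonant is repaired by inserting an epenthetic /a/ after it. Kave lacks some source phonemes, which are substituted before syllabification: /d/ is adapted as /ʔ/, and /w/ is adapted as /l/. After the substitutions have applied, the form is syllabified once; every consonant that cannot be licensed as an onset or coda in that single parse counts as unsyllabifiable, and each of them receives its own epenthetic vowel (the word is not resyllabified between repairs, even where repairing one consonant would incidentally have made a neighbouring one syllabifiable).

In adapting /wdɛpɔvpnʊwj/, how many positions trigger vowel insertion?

5

After substitution the input is /lʔɛpɔvpnʊlj/.
The unsyllabifiable consonants are /l/, /v/, /p/, /l/, /j/; each receives one epenthetic vowel.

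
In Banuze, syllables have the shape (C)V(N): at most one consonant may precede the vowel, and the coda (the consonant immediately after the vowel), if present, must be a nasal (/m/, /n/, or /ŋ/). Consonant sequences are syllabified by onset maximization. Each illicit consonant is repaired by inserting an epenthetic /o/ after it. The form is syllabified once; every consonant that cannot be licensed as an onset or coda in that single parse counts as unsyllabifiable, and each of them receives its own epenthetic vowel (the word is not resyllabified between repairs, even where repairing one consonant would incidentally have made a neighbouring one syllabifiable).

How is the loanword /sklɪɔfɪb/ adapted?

Syllabifying with onset maximization leaves /s/, /k/, /b/ stranded (only a nasal (/m/, /n/, or /ŋ/) is licensed in coda position; onsets are limited to one consonant).
Each unlicensed consonant becomes the onset of a new syllable: /s/ → /so/, /k/ → /ko/, /b/ → /bo/.

sokolɪɔfɪbo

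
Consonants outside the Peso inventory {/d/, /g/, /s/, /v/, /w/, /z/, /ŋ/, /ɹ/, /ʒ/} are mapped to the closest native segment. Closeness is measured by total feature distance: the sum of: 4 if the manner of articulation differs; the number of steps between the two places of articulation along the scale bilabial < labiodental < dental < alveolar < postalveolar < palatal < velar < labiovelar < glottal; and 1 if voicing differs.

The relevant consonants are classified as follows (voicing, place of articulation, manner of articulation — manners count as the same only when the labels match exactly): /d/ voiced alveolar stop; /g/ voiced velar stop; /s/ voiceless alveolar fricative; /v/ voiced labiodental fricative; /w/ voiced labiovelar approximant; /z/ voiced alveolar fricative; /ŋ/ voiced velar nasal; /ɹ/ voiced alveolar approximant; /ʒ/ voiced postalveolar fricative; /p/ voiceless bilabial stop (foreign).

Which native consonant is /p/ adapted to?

/d/ is closest: same manner (stop), place distance 3 (bilabial→alveolar), voicing differs (+1); total 4. Next closest is /v/ at distance 6.

d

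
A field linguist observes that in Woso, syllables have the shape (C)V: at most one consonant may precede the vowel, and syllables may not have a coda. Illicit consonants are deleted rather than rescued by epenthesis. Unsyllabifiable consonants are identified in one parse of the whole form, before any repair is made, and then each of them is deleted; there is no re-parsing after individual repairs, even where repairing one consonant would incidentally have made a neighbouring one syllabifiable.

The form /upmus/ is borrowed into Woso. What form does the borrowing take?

The consonants /p/, /s/ cannot be parsed into a legal (C)V syllable (no codas are permitted; onsets are limited to one consonant).
Deletion applies to /p/, /s/.

umu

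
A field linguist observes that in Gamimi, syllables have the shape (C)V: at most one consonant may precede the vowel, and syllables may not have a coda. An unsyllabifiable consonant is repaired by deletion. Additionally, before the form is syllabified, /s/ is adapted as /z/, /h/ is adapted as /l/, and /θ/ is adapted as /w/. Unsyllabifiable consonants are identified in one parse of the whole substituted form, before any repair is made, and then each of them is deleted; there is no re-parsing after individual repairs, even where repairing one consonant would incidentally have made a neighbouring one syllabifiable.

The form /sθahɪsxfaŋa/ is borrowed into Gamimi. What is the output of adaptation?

walɪfaŋa

Substitution: /s/ → /z/, /θ/ → /w/, /h/ → /l/, giving /zwalɪzxfaŋa/.
The consonants /z/, /z/, /x/ cannot be parsed into a legal (C)V syllable (no codas are permitted; onsets are limited to one consonant).
Deleting the stranded consonants removes /z/, /z/, /x/.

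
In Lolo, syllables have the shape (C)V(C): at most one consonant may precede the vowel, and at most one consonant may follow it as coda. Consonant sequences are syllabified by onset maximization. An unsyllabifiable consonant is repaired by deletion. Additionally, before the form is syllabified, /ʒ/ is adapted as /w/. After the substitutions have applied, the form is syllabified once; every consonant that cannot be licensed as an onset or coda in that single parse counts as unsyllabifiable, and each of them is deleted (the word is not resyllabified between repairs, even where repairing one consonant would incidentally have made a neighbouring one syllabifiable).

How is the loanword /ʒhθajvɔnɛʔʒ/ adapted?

Substitution: /ʒ/ → /w/, giving /whθajvɔnɛʔw/.
Syllabifying with onset maximization leaves /w/, /h/, /w/ stranded (at most one coda consonant is licensed; onsets are limited to one consonant).
Deleting the stranded consonants removes /w/, /h/, /w/.

θajvɔnɛʔ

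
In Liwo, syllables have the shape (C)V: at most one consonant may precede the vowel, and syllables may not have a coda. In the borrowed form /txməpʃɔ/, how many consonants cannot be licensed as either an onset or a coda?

3

Under (C)V, the unsyllabifiable consonants are /t/, /x/, /p/ (no codas are permitted; onsets are limited to one consonant).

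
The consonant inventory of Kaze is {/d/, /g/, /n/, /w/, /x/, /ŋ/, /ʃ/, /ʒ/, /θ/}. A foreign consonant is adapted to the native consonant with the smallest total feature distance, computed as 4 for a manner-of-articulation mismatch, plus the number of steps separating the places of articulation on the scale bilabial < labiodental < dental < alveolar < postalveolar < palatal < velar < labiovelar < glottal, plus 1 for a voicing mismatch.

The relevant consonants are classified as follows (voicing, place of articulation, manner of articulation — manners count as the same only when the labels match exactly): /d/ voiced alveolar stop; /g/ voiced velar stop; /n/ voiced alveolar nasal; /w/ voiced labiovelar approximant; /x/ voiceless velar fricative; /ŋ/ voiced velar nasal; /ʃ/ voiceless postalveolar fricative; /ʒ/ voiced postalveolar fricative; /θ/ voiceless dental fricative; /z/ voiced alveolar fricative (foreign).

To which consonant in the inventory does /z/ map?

ʒ

/ʒ/ is closest: same manner (fricative), place distance 1 (alveolar→postalveolar), same voicing; total 1. Next closest is /ʃ/ at distance 2.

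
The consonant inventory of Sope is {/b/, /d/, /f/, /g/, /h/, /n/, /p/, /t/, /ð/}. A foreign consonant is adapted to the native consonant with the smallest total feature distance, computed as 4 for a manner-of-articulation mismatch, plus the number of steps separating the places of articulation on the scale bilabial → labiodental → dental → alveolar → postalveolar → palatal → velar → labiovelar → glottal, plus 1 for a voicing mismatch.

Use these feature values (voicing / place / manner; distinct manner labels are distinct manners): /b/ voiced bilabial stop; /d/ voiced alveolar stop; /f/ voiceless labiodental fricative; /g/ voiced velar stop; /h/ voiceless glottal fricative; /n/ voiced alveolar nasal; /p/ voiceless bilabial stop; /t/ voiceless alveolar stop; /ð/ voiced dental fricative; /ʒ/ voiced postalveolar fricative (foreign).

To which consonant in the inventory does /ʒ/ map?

ð

/ð/ is closest: same manner (fricative), place distance 2 (postalveolar→dental), same voicing; total 2. Next closest is /f/ at distance 4.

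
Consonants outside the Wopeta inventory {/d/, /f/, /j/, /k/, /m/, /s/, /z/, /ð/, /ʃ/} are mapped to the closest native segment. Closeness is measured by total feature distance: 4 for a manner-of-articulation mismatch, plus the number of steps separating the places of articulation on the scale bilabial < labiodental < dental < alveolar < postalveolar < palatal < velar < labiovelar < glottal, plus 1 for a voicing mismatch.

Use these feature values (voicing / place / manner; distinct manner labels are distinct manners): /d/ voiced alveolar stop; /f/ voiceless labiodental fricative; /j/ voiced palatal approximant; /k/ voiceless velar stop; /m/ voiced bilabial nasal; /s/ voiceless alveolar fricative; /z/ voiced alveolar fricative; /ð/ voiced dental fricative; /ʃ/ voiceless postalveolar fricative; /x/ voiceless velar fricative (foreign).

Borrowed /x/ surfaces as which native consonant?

/ʃ/ is closest: same manner (fricative), place distance 2 (velar→postalveolar), same voicing; total 2. Next closest is /s/ at distance 3.

ʃ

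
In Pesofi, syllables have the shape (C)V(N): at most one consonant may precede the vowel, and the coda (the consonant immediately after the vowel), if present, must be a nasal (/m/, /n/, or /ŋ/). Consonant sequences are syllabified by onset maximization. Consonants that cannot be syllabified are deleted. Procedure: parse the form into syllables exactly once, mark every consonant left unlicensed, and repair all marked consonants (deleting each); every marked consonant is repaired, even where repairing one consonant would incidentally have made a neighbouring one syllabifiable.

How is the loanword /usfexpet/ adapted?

The consonants /s/, /x/, /t/ cannot be parsed into a legal (C)V(N) syllable (only a nasal (/m/, /n/, or /ŋ/) is licensed in coda position; onsets are limited to one consonant).
Deleting the stranded consonants removes /s/, /x/, /t/.

ufepe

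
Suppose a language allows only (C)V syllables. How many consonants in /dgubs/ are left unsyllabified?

The consonants /d/, /b/, /s/ cannot be parsed into a legal (C)V syllable (no codas are permitted; onsets are limited to one consonant).

3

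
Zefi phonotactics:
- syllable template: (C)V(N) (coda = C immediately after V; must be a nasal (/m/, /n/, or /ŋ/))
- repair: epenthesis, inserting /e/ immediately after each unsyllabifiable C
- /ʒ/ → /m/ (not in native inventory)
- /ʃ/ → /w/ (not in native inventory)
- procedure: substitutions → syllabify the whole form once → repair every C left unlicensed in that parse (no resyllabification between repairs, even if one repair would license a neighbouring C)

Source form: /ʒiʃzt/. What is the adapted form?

miwezete

Substitution: /ʒ/ → /m/, /ʃ/ → /w/, giving /miwzt/.
Under (C)V(N), the unsyllabifiable consonants are /w/, /z/, /t/ (only a nasal (/m/, /n/, or /ŋ/) is licensed in coda position; onsets are limited to one consonant).
Each unlicensed consonant becomes the onset of a new syllable: /w/ → /we/, /z/ → /ze/, /t/ → /te/.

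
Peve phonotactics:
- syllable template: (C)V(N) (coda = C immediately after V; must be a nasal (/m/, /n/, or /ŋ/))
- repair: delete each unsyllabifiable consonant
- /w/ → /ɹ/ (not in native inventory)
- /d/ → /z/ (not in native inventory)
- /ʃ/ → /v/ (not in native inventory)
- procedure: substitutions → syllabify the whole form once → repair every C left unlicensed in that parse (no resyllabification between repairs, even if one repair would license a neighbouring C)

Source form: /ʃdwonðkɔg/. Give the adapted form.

ɹonkɔ

Substitution: /ʃ/ → /v/, /d/ → /z/, /w/ → /ɹ/, giving /vzɹonðkɔg/.
The consonants /v/, /z/, /ð/, /g/ cannot be parsed into a legal (C)V(N) syllable (only a nasal (/m/, /n/, or /ŋ/) is licensed in coda position; onsets are limited to one consonant).
Each unlicensed consonant is deleted: /v/, /z/, /ð/, /g/.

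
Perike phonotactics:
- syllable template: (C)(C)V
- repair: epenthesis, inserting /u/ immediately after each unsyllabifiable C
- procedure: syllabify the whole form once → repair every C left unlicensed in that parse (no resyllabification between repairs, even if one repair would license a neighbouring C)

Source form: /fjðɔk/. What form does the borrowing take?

fujðɔku

The consonants /f/, /k/ cannot be parsed into a legal (C)(C)V syllable (no codas are permitted; onsets may contain at most 2 consonants).
Inserting the epenthetic vowel yields /f/ → /fu/, /k/ → /ku/.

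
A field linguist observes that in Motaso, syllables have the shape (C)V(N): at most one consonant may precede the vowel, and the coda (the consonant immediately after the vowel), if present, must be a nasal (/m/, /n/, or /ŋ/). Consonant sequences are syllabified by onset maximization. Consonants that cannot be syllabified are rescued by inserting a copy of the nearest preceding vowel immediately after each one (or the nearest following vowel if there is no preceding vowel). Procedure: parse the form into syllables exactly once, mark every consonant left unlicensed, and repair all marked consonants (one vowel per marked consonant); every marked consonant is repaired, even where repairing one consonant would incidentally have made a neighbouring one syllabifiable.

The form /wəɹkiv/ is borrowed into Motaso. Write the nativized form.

The consonants /ɹ/, /v/ cannot be parsed into a legal (C)V(N) syllable (only a nasal (/m/, /n/, or /ŋ/) is licensed in coda position; onsets are limited to one consonant).
Each unlicensed consonant becomes the onset of a new syllable: /ɹ/ → /ɹə/, /v/ → /vi/.

wəɹəkivi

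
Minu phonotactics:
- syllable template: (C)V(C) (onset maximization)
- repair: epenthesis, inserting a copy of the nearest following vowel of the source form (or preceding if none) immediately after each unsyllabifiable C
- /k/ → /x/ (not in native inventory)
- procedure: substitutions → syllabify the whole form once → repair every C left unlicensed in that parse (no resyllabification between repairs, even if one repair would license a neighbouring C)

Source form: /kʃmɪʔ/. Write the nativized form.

xɪʃɪmɪʔ

Substitution: /k/ → /x/, giving /xʃmɪʔ/.
Syllabifying with onset maximization leaves /x/, /ʃ/ stranded (at most one coda consonant is licensed; onsets are limited to one consonant).
Inserting the epenthetic vowel yields /x/ → /xɪ/, /ʃ/ → /ʃɪ/.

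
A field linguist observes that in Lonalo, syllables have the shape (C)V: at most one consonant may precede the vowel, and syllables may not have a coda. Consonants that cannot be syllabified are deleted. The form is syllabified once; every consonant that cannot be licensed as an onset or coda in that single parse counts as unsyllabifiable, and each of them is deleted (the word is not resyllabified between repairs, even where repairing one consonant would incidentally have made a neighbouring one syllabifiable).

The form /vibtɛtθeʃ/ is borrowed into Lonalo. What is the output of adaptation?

vitɛθe

Syllabifying with onset maximization leaves /b/, /t/, /ʃ/ stranded (no codas are permitted; onsets are limited to one consonant).
Deletion applies to /b/, /t/, /ʃ/.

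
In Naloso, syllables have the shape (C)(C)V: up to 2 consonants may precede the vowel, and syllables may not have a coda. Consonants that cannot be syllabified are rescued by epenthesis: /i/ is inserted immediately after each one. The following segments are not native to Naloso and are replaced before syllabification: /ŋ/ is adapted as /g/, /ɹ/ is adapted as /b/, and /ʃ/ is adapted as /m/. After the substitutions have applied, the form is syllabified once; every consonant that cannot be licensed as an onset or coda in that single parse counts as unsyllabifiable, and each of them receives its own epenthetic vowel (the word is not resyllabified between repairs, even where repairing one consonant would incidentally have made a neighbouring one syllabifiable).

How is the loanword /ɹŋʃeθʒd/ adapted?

Substitution: /ɹ/ → /b/, /ŋ/ → /g/, /ʃ/ → /m/, giving /bgmeθʒd/.
The consonants /b/, /θ/, /ʒ/, /d/ cannot be parsed into a legal (C)(C)V syllable (no codas are permitted; onsets may contain at most 2 consonants).
Inserting the epenthetic vowel yields /b/ → /bi/, /θ/ → /θi/, /ʒ/ → /ʒi/, /d/ → /di/.

bigmeθiʒidi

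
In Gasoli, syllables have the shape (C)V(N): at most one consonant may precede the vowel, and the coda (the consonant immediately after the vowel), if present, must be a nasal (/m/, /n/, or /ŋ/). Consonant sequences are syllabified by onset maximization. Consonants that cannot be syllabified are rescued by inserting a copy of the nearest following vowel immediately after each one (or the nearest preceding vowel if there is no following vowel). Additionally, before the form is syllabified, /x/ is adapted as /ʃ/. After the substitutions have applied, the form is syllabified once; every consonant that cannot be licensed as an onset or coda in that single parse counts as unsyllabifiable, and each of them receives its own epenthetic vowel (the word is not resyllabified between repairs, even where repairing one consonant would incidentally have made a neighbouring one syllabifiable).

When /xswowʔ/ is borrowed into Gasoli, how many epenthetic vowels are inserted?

4

After substitution the input is /ʃswowʔ/.
The unsyllabifiable consonants are /ʃ/, /s/, /w/, /ʔ/; each receives one epenthetic vowel.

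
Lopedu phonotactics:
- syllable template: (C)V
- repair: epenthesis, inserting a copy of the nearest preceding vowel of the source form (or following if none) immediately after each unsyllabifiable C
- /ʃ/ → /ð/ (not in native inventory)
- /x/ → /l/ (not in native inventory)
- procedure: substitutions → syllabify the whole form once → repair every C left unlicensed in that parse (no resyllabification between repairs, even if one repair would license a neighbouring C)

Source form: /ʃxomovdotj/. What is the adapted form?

Substitution: /ʃ/ → /ð/, /x/ → /l/, giving /ðlomovdotj/.
Under (C)V, the unsyllabifiable consonants are /ð/, /v/, /t/, /j/ (no codas are permitted; onsets are limited to one consonant).
Epenthesis after each stranded consonant: /ð/ → /ðo/, /v/ → /vo/, /t/ → /to/, /j/ → /jo/.

ðolomovodotojo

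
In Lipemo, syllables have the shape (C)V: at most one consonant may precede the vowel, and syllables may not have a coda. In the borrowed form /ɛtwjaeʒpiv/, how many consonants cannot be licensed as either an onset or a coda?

4

The consonants /t/, /w/, /ʒ/, /v/ cannot be parsed into a legal (C)V syllable (no codas are permitted; onsets are limited to one consonant).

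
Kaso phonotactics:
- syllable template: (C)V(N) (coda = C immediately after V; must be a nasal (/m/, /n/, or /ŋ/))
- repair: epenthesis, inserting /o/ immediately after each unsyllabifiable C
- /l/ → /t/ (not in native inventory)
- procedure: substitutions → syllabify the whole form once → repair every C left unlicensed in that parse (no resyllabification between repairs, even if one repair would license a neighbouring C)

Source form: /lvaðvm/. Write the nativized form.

Substitution: /l/ → /t/, giving /tvaðvm/.
Syllabifying with onset maximization leaves /t/, /ð/, /v/, /m/ stranded (only a nasal (/m/, /n/, or /ŋ/) is licensed in coda position; onsets are limited to one consonant).
Epenthesis after each stranded consonant: /t/ → /to/, /ð/ → /ðo/, /v/ → /vo/, /m/ → /mo/.

tovaðovomo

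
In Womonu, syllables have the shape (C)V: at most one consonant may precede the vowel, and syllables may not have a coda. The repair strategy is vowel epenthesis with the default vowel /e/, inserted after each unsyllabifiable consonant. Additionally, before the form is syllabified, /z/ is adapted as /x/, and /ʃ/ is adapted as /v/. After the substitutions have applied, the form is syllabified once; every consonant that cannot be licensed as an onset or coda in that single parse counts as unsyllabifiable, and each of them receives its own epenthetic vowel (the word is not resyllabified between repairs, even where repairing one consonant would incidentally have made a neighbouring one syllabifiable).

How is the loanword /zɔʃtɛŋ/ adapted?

xɔvetɛŋe

Substitution: /z/ → /x/, /ʃ/ → /v/, giving /xɔvtɛŋ/.
Under (C)V, the unsyllabifiable consonants are /v/, /ŋ/ (no codas are permitted; onsets are limited to one consonant).
Each unlicensed consonant becomes the onset of a new syllable: /v/ → /ve/, /ŋ/ → /ŋe/.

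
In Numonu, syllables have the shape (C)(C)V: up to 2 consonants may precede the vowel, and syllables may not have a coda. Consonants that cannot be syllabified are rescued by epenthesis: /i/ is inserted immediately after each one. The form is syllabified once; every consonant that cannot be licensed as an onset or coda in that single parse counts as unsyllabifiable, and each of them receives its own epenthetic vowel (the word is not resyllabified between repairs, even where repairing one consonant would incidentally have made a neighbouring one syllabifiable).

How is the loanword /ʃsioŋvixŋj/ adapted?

Syllabifying with onset maximization leaves /x/, /ŋ/, /j/ stranded (no codas are permitted; onsets may contain at most 2 consonants).
Epenthesis after each stranded consonant: /x/ → /xi/, /ŋ/ → /ŋi/, /j/ → /ji/.

ʃsioŋvixiŋiji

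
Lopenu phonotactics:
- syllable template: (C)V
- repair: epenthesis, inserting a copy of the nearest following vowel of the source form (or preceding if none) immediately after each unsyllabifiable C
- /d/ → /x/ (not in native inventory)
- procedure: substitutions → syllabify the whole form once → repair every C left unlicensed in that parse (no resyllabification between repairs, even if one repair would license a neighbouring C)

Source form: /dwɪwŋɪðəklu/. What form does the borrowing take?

xɪwɪwɪŋɪðəkulu

Substitution: /d/ → /x/, giving /xwɪwŋɪðəklu/.
Syllabifying with onset maximization leaves /x/, /w/, /k/ stranded (no codas are permitted; onsets are limited to one consonant).
Inserting the epenthetic vowel yields /x/ → /xɪ/, /w/ → /wɪ/, /k/ → /ku/.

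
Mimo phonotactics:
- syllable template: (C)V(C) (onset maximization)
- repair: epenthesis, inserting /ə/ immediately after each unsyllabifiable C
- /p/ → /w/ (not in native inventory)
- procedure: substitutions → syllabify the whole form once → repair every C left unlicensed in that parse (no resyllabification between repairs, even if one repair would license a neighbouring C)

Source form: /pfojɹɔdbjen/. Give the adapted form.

Substitution: /p/ → /w/, giving /wfojɹɔdbjen/.
Syllabifying with onset maximization leaves /w/, /b/ stranded (at most one coda consonant is licensed; onsets are limited to one consonant).
Inserting the epenthetic vowel yields /w/ → /wə/, /b/ → /bə/.

wəfojɹɔdbəjen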